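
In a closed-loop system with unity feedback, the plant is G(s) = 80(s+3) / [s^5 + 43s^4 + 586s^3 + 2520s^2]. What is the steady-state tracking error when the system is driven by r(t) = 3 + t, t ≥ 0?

0

Lowest-order denominator term is 2520s^2, so the open loop has 2 poles at the origin → type 2 system. By superposition:
  • 3: tracked with zero error.
  • t: tracked with zero error.
Total e_ss = 0.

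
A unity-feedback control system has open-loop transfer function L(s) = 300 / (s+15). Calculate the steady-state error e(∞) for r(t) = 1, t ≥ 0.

No free integrators in L(s): this is a type 0 system.
K_p = lim_{s→0} L(s) = 300 / (15) = 20.
e_ss = 1/(1 + K_p) = 1/21.

1/21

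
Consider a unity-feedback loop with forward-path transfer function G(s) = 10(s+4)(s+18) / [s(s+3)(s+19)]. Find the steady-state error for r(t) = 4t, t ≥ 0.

The open loop has one pole at the origin → type 1 system.
K_v = lim_{s→0} s·G(s) = 10·4·18 / (3·19) = 240/19.
e_ss = 4/K_v = 4/(240/19) = 19/60.

19/60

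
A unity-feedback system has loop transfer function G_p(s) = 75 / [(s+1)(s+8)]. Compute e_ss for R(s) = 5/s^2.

infinity

No free integrators in G_p(s): this is a type 0 system.
K_v = lim_{s→0} s·G_p(s) = 0; the steady-state error to this ramp input grows without bound.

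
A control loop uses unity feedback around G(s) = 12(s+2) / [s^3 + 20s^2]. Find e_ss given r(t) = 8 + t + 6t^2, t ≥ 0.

10

Lowest-order denominator term is 20s^2, so the open loop has 2 poles at the origin → type 2 system. Taking each input component in turn:
  • 8: tracked with zero error.
  • t: tracked with zero error.
  • 6t^2: e_ss = 12/K_a with K_a=1.2 → 10.
Total e_ss = 10.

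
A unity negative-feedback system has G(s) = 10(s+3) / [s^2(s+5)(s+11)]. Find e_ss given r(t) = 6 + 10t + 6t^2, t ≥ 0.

The open loop has two poles at the origin → type 2 system. Treating each term separately:
  • 6: tracked with zero error.
  • 10t: tracked with zero error.
  • 6t^2: e_ss = 12/K_a with K_a=6/11 → 22.
Total e_ss = 22.

22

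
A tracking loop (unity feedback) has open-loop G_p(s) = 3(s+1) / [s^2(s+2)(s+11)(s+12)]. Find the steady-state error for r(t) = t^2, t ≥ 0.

The open loop has two poles at the origin → type 2 system.
K_a = lim_{s→0} s^2·G_p(s) = 3·1 / (2·11·12) = 1/88.
r(t) = t^2 gives R(s) = 2/s^3.
e_ss = 2/K_a = 2/(1/88) = 176.

176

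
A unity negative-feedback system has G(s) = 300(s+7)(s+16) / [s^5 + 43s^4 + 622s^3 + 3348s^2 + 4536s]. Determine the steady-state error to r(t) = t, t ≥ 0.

0.135

The denominator has no term below 4536s — 1 pole at s=0, type 1.
K_v = lim_{s→0} s·G(s) = 300·7·16 / 4536 = 200/27.
e_ss = 1/K_v = 1/(200/27) = 0.135.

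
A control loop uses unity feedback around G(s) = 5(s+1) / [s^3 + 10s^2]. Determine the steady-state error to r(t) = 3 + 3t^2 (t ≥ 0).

Factoring s^2 from the denominator leaves a polynomial with constant term 10, so the system is type 2. Taking each input component in turn:
  • 3: tracked with zero error.
  • 3t^2: e_ss = 6/K_a with K_a=0.5 → 12.
Total e_ss = 12.

12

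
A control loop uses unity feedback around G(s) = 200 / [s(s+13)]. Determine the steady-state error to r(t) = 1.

0

The open loop has one pole at the origin → type 1 system.
K_p = ∞ for a type-1 system; e_ss to a step is zero.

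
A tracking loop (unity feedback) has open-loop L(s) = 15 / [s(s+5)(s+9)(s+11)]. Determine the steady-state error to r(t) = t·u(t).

The open loop has one pole at the origin → type 1 system.
K_v = lim_{s→0} s·L(s) = 15 / (5·9·11) = 1/33.
e_ss = 1/K_v = 1/(1/33) = 33.

33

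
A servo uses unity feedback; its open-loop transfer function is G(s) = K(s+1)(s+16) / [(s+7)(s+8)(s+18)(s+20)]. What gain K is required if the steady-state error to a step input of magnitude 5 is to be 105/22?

60

G(s) has no factors of s in the denominator, so the system is type 0.
K_p = lim_{s→0} G(s) = K·1·16 / (7·8·18·20) = (1/1260)·K.
e_ss = 5/(1 + K_p) = 105/22 ⇒ 1 + (1/1260)·K = 22/21 ⇒ K = 60.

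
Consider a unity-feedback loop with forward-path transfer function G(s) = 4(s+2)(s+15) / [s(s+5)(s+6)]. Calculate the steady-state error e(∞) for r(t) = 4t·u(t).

G(s) has one factor of s in the denominator, so the system is type 1.
K_v = lim_{s→0} s·G(s) = 4·2·15 / (5·6) = 4.
e_ss = 4/K_v = 4/4 = 1.

1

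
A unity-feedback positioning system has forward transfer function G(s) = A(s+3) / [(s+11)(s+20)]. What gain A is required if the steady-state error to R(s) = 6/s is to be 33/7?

No free integrators in G(s): this is a type 0 system.
K_p = lim_{s→0} G(s) = A·3 / (11·20) = (3/220)·A.
e_ss = 6/(1 + K_p) = 33/7 ⇒ 1 + (3/220)·A = 14/11 ⇒ A = 20.

20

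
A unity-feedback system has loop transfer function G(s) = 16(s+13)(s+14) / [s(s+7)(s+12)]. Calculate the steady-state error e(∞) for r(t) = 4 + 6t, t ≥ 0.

G(s) has one factor of s in the denominator, so the system is type 1. Taking each input component in turn:
  • 4: tracked with zero error.
  • 6t: e_ss = 6/K_v with K_v=104/3 → 9/52.
Total e_ss = 9/52.

9/52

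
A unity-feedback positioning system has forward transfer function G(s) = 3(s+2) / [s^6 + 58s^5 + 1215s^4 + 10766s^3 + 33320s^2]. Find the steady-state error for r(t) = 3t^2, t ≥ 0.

The denominator has no term below 33320s^2 — 2 poles at s=0, type 2.
K_a = lim_{s→0} s^2·G(s) = 3·2 / 33320 = 3/16660.
r(t) = 3t^2 gives R(s) = 6/s^3.
e_ss = 6/K_a = 6/(3/16660) = 33320.

33320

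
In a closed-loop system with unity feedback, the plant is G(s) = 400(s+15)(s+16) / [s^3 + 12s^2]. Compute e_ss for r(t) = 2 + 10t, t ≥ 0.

Lowest-order denominator term is 12s^2, so the open loop has 2 poles at the origin → type 2 system. Taking each input component in turn:
  • 2: tracked with zero error.
  • 10t: tracked with zero error.
Total e_ss = 0.

0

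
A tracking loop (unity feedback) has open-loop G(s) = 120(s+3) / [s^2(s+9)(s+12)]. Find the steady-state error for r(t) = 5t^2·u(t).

3

Two free integrators in G(s): this is a type 2 system.
K_a = lim_{s→0} s^2·G(s) = 120·3 / (9·12) = 10/3.
r(t) = 5t^2 gives R(s) = 10/s^3.
e_ss = 10/K_a = 10/(10/3) = 3.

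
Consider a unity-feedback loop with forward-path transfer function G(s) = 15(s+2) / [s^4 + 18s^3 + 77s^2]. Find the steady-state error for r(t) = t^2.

77/15

Factoring s^2 from the denominator leaves a polynomial with constant term 77, so the system is type 2.
K_a = lim_{s→0} s^2·G(s) = 15·2 / 77 = 30/77.
r(t) = t^2 gives R(s) = 2/s^3.
e_ss = 2/K_a = 2/(30/77) = 77/15.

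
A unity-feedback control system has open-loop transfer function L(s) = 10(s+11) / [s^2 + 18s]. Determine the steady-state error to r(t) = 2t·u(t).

Factoring s from the denominator leaves a polynomial with constant term 18, so the system is type 1.
K_v = lim_{s→0} s·L(s) = 10·11 / 18 = 55/9.
e_ss = 2/K_v = 2/(55/9) = 18/55.

18/55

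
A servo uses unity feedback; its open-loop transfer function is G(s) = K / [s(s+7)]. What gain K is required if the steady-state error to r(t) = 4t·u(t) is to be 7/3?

12

System type = 1 (one pole at s=0).
K_v = lim_{s→0} s·G(s) = K / (7) = (1/7)·K.
e_ss = 4/K_v = 7/3 ⇒ K_v = 12/7 ⇒ K = (12/7)/(1/7) = 12.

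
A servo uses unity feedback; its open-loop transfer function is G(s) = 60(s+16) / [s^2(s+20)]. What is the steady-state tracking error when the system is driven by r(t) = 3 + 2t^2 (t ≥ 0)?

System type = 2 (two poles at s=0). By superposition:
  • 3: tracked with zero error.
  • 2t^2: e_ss = 4/K_a with K_a=48 → 1/12.
Total e_ss = 1/12.

1/12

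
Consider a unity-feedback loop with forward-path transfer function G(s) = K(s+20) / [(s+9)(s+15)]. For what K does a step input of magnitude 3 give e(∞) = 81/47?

System type = 0 (no poles at s=0).
K_p = lim_{s→0} G(s) = K·20 / (9·15) = (4/27)·K.
e_ss = 3/(1 + K_p) = 81/47 ⇒ 1 + (4/27)·K = 47/27 ⇒ K = 5.

5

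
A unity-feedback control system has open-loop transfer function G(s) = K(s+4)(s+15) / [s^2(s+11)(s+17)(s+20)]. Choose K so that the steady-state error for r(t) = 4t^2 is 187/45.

The open loop has two poles at the origin → type 2 system.
K_a = lim_{s→0} s^2·G(s) = K·4·15 / (11·17·20) = (3/187)·K.
e_ss = 8/K_a = 187/45 ⇒ K_a = 360/187 ⇒ K = (360/187)/(3/187) = 120.

120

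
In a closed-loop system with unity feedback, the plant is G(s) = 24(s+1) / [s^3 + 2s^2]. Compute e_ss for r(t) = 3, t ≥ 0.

Lowest-order denominator term is 2s^2, so the open loop has 2 poles at the origin → type 2 system.
K_p = ∞ for a type-2 system; e_ss to a step is zero.

0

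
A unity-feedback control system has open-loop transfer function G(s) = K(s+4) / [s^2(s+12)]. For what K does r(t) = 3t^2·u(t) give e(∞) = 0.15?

120

The open loop has two poles at the origin → type 2 system.
K_a = lim_{s→0} s^2·G(s) = K·4 / (12) = (1/3)·K.
e_ss = 6/K_a = 0.15 ⇒ K_a = 40 ⇒ K = 40/(1/3) = 120.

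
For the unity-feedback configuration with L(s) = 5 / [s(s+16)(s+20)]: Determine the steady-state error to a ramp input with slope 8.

The open loop has one pole at the origin → type 1 system.
K_v = lim_{s→0} s·L(s) = 5 / (16·20) = 1/64.
e_ss = 8/K_v = 8/(1/64) = 512.

512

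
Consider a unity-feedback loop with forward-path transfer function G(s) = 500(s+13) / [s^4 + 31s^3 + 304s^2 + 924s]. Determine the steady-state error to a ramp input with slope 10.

462/325

Lowest-order denominator term is 924s, so the open loop has 1 pole at the origin → type 1 system.
K_v = lim_{s→0} s·G(s) = 500·13 / 924 = 1625/231.
e_ss = 10/K_v = 10/(1625/231) = 462/325.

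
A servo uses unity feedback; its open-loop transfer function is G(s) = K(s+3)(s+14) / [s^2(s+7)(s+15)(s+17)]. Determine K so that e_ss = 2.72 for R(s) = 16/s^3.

The open loop has two poles at the origin → type 2 system.
K_a = lim_{s→0} s^2·G(s) = K·3·14 / (7·15·17) = (2/85)·K.
e_ss = 16/K_a = 2.72 ⇒ K_a = 100/17 ⇒ K = (100/17)/(2/85) = 250.

250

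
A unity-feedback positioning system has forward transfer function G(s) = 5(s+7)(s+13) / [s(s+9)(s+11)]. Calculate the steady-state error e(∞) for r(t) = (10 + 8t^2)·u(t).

G(s) has one factor of s in the denominator, so the system is type 1. Treating each term separately:
  • 10: tracked with zero error.
  • 8t^2: a type-1 system cannot track it, e_ss → ∞.
The unbounded component dominates.

infinity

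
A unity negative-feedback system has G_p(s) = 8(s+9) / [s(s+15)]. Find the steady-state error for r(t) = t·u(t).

5/24

One free integrator in G_p(s): this is a type 1 system.
K_v = lim_{s→0} s·G_p(s) = 8·9 / (15) = 4.8.
e_ss = 1/K_v = 1/4.8 = 5/24.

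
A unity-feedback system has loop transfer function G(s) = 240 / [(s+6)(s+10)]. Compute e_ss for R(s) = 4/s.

No free integrators in G(s): this is a type 0 system.
K_p = lim_{s→0} G(s) = 240 / (6·10) = 4.
e_ss = 4/(1 + K_p) = 4/5 = 0.8.

0.8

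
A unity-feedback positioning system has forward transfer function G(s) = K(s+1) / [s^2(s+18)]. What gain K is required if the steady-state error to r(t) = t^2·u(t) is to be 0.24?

150

Two free integrators in G(s): this is a type 2 system.
K_a = lim_{s→0} s^2·G(s) = K·1 / (18) = (1/18)·K.
e_ss = 2/K_a = 0.24 ⇒ K_a = 25/3 ⇒ K = (25/3)/(1/18) = 150.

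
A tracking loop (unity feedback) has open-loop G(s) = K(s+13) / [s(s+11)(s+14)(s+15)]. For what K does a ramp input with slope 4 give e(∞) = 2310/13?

4

The open loop has one pole at the origin → type 1 system.
K_v = lim_{s→0} s·G(s) = K·13 / (11·14·15) = (13/2310)·K.
e_ss = 4/K_v = 2310/13 ⇒ K_v = 26/1155 ⇒ K = (26/1155)/(13/2310) = 4.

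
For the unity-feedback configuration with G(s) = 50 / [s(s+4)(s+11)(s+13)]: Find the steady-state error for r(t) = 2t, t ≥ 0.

System type = 1 (one pole at s=0).
K_v = lim_{s→0} s·G(s) = 50 / (4·11·13) = 25/286.
e_ss = 2/K_v = 2/(25/286) = 22.88.

22.88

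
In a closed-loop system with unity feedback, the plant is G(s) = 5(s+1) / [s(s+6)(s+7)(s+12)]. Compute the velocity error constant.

5/504

G(s) has one factor of s in the denominator, so the system is type 1.
K_v = lim_{s→0} s·G(s) = 5·1 / (6·7·12) = 5/504.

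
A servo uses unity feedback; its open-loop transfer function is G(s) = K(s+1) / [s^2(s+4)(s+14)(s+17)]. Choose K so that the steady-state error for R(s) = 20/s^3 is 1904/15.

The open loop has two poles at the origin → type 2 system.
K_a = lim_{s→0} s^2·G(s) = K·1 / (4·14·17) = (1/952)·K.
e_ss = 20/K_a = 1904/15 ⇒ K_a = 75/476 ⇒ K = (75/476)/(1/952) = 150.

150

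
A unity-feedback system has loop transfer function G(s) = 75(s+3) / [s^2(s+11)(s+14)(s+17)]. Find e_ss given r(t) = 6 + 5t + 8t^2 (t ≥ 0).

Two free integrators in G(s): this is a type 2 system. By superposition:
  • 6: tracked with zero error.
  • 5t: tracked with zero error.
  • 8t^2: e_ss = 16/K_a with K_a=225/2618 → 41888/225.
Total e_ss = 41888/225.

41888/225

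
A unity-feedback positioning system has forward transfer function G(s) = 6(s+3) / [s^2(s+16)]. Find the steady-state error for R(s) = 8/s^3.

64/9

Two free integrators in G(s): this is a type 2 system.
K_a = lim_{s→0} s^2·G(s) = 6·3 / (16) = 1.125.
r(t) = 4t^2 gives R(s) = 8/s^3.
e_ss = 8/K_a = 8/1.125 = 64/9.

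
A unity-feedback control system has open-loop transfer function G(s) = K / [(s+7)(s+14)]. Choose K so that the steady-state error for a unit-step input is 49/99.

100

G(s) has no factors of s in the denominator, so the system is type 0.
K_p = lim_{s→0} G(s) = K / (7·14) = (1/98)·K.
e_ss = 1/(1 + K_p) = 49/99 ⇒ 1 + (1/98)·K = 99/49 ⇒ K = 100.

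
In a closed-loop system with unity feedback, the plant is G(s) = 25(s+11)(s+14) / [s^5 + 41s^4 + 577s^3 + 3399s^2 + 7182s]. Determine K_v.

275/513

Factoring s from the denominator leaves a polynomial with constant term 7182, so the system is type 1.
K_v = lim_{s→0} s·G(s) = 25·11·14 / 7182 = 275/513.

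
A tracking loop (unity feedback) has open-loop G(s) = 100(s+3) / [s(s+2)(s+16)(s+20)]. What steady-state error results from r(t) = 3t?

One free integrator in G(s): this is a type 1 system.
K_v = lim_{s→0} s·G(s) = 100·3 / (2·16·20) = 15/32.
e_ss = 3/K_v = 3/(15/32) = 6.4.

6.4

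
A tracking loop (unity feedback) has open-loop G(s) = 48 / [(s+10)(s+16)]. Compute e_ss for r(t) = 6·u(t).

60/13

System type = 0 (no poles at s=0).
K_p = lim_{s→0} G(s) = 48 / (10·16) = 0.3.
e_ss = 6/(1 + K_p) = 6/1.3 = 60/13.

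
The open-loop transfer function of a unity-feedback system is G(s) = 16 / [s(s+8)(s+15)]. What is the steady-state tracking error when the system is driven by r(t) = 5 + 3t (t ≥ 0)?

System type = 1 (one pole at s=0). Taking each input component in turn:
  • 5: tracked with zero error.
  • 3t: e_ss = 3/K_v with K_v=2/15 → 22.5.
Total e_ss = 22.5.

22.5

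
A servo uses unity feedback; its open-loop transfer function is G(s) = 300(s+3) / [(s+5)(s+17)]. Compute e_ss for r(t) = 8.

136/197

System type = 0 (no poles at s=0).
K_p = lim_{s→0} G(s) = 300·3 / (5·17) = 180/17.
e_ss = 8/(1 + K_p) = 8/(197/17) = 136/197.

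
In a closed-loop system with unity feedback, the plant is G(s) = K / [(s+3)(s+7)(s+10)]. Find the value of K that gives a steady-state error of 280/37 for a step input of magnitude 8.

12

The open loop has no poles at the origin → type 0 system.
K_p = lim_{s→0} G(s) = K / (3·7·10) = (1/210)·K.
e_ss = 8/(1 + K_p) = 280/37 ⇒ 1 + (1/210)·K = 37/35 ⇒ K = 12.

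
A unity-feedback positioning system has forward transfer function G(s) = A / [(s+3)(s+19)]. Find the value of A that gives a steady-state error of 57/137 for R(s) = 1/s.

System type = 0 (no poles at s=0).
K_p = lim_{s→0} G(s) = A / (3·19) = (1/57)·A.
e_ss = 1/(1 + K_p) = 57/137 ⇒ 1 + (1/57)·A = 137/57 ⇒ A = 80.

80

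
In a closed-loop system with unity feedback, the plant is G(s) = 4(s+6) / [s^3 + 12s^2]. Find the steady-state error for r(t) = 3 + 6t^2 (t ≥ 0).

6

Lowest-order denominator term is 12s^2, so the open loop has 2 poles at the origin → type 2 system. Taking each input component in turn:
  • 3: tracked with zero error.
  • 6t^2: e_ss = 12/K_a with K_a=2 → 6.
Total e_ss = 6.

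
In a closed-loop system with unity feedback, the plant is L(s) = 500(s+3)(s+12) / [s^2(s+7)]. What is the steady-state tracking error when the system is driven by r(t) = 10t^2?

L(s) has two factors of s in the denominator, so the system is type 2.
K_a = lim_{s→0} s^2·L(s) = 500·3·12 / (7) = 18000/7.
r(t) = 10t^2 gives R(s) = 20/s^3.
e_ss = 20/K_a = 20/(18000/7) = 7/900.

7/900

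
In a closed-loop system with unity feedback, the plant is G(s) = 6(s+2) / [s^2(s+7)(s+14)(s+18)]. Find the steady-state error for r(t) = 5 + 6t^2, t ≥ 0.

1764

G(s) has two factors of s in the denominator, so the system is type 2. By superposition:
  • 5: tracked with zero error.
  • 6t^2: e_ss = 12/K_a with K_a=1/147 → 1764.
Total e_ss = 1764.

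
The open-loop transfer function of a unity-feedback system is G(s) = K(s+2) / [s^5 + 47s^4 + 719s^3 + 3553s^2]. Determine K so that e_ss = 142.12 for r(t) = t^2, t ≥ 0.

Lowest-order denominator term is 3553s^2, so the open loop has 2 poles at the origin → type 2 system.
K_a = lim_{s→0} s^2·G(s) = K·2 / 3553 = (2/3553)·K.
e_ss = 2/K_a = 142.12 ⇒ K_a = 50/3553 ⇒ K = (50/3553)/(2/3553) = 25.

25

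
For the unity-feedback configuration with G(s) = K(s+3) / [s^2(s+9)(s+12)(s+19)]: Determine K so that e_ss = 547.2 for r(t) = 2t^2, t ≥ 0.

5

The open loop has two poles at the origin → type 2 system.
K_a = lim_{s→0} s^2·G(s) = K·3 / (9·12·19) = (1/684)·K.
e_ss = 4/K_a = 547.2 ⇒ K_a = 5/684 ⇒ K = (5/684)/(1/684) = 5.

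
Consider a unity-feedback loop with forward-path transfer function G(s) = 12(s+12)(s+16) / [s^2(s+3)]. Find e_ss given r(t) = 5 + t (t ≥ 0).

G(s) has two factors of s in the denominator, so the system is type 2. Taking each input component in turn:
  • 5: tracked with zero error.
  • t: tracked with zero error.
Total e_ss = 0.

0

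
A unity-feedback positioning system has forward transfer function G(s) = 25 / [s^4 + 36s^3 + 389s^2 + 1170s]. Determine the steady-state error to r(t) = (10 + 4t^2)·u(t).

The denominator has no term below 1170s — 1 pole at s=0, type 1. Treating each term separately:
  • 10: tracked with zero error.
  • 4t^2: a type-1 system cannot track it, e_ss → ∞.
The unbounded component dominates.

infinity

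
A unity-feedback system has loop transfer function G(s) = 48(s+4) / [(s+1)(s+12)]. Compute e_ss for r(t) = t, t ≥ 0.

infinity

G(s) has no factors of s in the denominator, so the system is type 0.
For a type-0 system K_v = 0, so e_ss to a ramp input is unbounded.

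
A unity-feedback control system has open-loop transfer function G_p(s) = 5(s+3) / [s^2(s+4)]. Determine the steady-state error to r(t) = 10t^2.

System type = 2 (two poles at s=0).
K_a = lim_{s→0} s^2·G_p(s) = 5·3 / (4) = 3.75.
r(t) = 10t^2 gives R(s) = 20/s^3.
e_ss = 20/K_a = 20/3.75 = 16/3.

16/3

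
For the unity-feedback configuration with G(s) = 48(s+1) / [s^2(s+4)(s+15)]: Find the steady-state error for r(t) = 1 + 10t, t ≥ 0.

0

The open loop has two poles at the origin → type 2 system. Taking each input component in turn:
  • 1: tracked with zero error.
  • 10t: tracked with zero error.
Total e_ss = 0.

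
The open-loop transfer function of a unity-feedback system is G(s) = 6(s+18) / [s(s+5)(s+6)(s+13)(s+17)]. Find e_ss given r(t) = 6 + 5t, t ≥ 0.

5525/18

G(s) has one factor of s in the denominator, so the system is type 1. By superposition:
  • 6: tracked with zero error.
  • 5t: e_ss = 5/K_v with K_v=18/1105 → 5525/18.
Total e_ss = 5525/18.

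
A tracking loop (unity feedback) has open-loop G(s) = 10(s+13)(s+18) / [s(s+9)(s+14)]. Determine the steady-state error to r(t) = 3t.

21/130

One free integrator in G(s): this is a type 1 system.
K_v = lim_{s→0} s·G(s) = 10·13·18 / (9·14) = 130/7.
e_ss = 3/K_v = 3/(130/7) = 21/130.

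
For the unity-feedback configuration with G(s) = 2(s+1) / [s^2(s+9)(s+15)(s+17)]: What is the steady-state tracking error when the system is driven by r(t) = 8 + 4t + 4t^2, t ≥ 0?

9180

G(s) has two factors of s in the denominator, so the system is type 2. Taking each input component in turn:
  • 8: tracked with zero error.
  • 4t: tracked with zero error.
  • 4t^2: e_ss = 8/K_a with K_a=2/2295 → 9180.
Total e_ss = 9180.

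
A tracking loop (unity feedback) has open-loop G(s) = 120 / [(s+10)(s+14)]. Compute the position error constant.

6/7

System type = 0 (no poles at s=0).
K_p = lim_{s→0} G(s) = 120 / (10·14) = 6/7.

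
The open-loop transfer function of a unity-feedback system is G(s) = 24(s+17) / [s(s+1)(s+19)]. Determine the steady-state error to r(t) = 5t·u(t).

95/408

One free integrator in G(s): this is a type 1 system.
K_v = lim_{s→0} s·G(s) = 24·17 / (1·19) = 408/19.
e_ss = 5/K_v = 5/(408/19) = 95/408.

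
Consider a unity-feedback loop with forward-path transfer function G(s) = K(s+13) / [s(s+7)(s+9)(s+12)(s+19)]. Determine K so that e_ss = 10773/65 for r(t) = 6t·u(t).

G(s) has one factor of s in the denominator, so the system is type 1.
K_v = lim_{s→0} s·G(s) = K·13 / (7·9·12·19) = (13/14364)·K.
e_ss = 6/K_v = 10773/65 ⇒ K_v = 130/3591 ⇒ K = (130/3591)/(13/14364) = 40.

40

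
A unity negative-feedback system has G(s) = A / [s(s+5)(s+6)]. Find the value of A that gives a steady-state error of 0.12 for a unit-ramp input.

System type = 1 (one pole at s=0).
K_v = lim_{s→0} s·G(s) = A / (5·6) = (1/30)·A.
e_ss = 1/K_v = 0.12 ⇒ K_v = 25/3 ⇒ A = (25/3)/(1/30) = 250.

250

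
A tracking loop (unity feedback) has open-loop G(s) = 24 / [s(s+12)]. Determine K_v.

2

One free integrator in G(s): this is a type 1 system.
K_v = lim_{s→0} s·G(s) = 24 / (12) = 2.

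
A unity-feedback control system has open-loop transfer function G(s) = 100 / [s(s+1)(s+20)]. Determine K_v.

5

G(s) has one factor of s in the denominator, so the system is type 1.
K_v = lim_{s→0} s·G(s) = 100 / (1·20) = 5.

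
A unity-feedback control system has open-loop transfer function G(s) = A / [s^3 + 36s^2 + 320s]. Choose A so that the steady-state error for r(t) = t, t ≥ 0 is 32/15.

150

Lowest-order denominator term is 320s, so the open loop has 1 pole at the origin → type 1 system.
K_v = lim_{s→0} s·G(s) = A / 320 = (1/320)·A.
e_ss = 1/K_v = 32/15 ⇒ K_v = 15/32 ⇒ A = (15/32)/(1/320) = 150.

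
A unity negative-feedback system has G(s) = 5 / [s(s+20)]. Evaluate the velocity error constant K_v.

One free integrator in G(s): this is a type 1 system.
K_v = lim_{s→0} s·G(s) = 5 / (20) = 0.25.

0.25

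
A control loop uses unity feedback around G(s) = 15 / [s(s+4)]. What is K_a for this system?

The open loop has one pole at the origin → type 1 system.
K_a = lim_{s→0} s^2·G(s) = 0 (the extra factor of s kills the finite limit).

0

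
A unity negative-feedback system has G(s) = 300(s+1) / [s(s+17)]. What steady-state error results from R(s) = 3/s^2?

One free integrator in G(s): this is a type 1 system.
K_v = lim_{s→0} s·G(s) = 300·1 / (17) = 300/17.
e_ss = 3/K_v = 3/(300/17) = 0.17.

0.17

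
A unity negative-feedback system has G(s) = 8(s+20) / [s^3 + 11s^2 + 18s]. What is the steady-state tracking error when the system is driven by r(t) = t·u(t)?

The denominator has no term below 18s — 1 pole at s=0, type 1.
K_v = lim_{s→0} s·G(s) = 8·20 / 18 = 80/9.
e_ss = 1/K_v = 1/(80/9) = 0.1125.

0.1125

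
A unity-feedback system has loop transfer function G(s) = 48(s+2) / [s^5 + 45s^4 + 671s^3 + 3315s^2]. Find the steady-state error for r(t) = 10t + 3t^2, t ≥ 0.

Lowest-order denominator term is 3315s^2, so the open loop has 2 poles at the origin → type 2 system. Treating each term separately:
  • 10t: tracked with zero error.
  • 3t^2: e_ss = 6/K_a with K_a=32/1105 → 207.1875.
Total e_ss = 207.1875.

207.1875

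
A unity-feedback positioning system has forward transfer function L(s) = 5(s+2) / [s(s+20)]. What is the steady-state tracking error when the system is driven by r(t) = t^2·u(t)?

System type = 1 (one pole at s=0).
For a type-1 system K_a = 0, so e_ss to a parabolic input is unbounded.

infinity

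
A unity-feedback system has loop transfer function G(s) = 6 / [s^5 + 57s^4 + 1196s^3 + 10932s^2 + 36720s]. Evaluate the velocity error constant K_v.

1/6120

Factoring s from the denominator leaves a polynomial with constant term 36720, so the system is type 1.
K_v = lim_{s→0} s·G(s) = 6 / 36720 = 1/6120.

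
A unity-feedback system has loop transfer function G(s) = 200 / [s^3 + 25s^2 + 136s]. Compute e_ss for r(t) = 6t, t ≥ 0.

4.08

Lowest-order denominator term is 136s, so the open loop has 1 pole at the origin → type 1 system.
K_v = lim_{s→0} s·G(s) = 200 / 136 = 25/17.
e_ss = 6/K_v = 6/(25/17) = 4.08.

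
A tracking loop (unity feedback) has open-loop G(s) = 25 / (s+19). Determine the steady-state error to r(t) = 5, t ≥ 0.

G(s) has no factors of s in the denominator, so the system is type 0.
K_p = lim_{s→0} G(s) = 25 / (19) = 25/19.
e_ss = 5/(1 + K_p) = 5/(44/19) = 95/44.

95/44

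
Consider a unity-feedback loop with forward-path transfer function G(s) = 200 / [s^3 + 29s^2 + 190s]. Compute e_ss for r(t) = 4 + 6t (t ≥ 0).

Factoring s from the denominator leaves a polynomial with constant term 190, so the system is type 1. By superposition:
  • 4: tracked with zero error.
  • 6t: e_ss = 6/K_v with K_v=20/19 → 5.7.
Total e_ss = 5.7.

5.7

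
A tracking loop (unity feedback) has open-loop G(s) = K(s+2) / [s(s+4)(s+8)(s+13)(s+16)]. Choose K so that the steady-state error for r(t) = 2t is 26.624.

250

One free integrator in G(s): this is a type 1 system.
K_v = lim_{s→0} s·G(s) = K·2 / (4·8·13·16) = (1/3328)·K.
e_ss = 2/K_v = 26.624 ⇒ K_v = 125/1664 ⇒ K = (125/1664)/(1/3328) = 250.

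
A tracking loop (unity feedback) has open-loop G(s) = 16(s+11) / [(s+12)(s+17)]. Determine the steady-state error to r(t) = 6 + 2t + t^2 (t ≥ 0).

The open loop has no poles at the origin → type 0 system. By superposition:
  • 6: e_ss = 6/(1+K_p) with K_p=44/51 → 306/95.
  • 2t: a type-0 system cannot track it, e_ss → ∞.
  • t^2: a type-0 system cannot track it, e_ss → ∞.
The unbounded component dominates.

infinity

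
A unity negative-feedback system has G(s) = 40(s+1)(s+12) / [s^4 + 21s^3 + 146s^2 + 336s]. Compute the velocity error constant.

Factoring s from the denominator leaves a polynomial with constant term 336, so the system is type 1.
K_v = lim_{s→0} s·G(s) = 40·1·12 / 336 = 10/7.

10/7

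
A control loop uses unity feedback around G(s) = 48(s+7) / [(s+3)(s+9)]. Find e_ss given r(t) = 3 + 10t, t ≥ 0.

infinity

G(s) has no factors of s in the denominator, so the system is type 0. By superposition:
  • 3: e_ss = 3/(1+K_p) with K_p=112/9 → 27/121.
  • 10t: a type-0 system cannot track it, e_ss → ∞.
The unbounded component dominates.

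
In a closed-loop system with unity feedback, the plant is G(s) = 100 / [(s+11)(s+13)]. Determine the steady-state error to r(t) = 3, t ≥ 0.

No free integrators in G(s): this is a type 0 system.
K_p = lim_{s→0} G(s) = 100 / (11·13) = 100/143.
e_ss = 3/(1 + K_p) = 3/(243/143) = 143/81.

143/81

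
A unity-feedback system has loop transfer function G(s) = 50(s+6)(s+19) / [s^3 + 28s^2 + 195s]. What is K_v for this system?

380/13

Lowest-order denominator term is 195s, so the open loop has 1 pole at the origin → type 1 system.
K_v = lim_{s→0} s·G(s) = 50·6·19 / 195 = 380/13.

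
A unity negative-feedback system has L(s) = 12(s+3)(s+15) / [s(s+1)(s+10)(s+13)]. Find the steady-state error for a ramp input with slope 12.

26/9

System type = 1 (one pole at s=0).
K_v = lim_{s→0} s·L(s) = 12·3·15 / (1·10·13) = 54/13.
e_ss = 12/K_v = 12/(54/13) = 26/9.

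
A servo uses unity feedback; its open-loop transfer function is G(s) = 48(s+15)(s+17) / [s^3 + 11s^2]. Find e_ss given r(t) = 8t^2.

Lowest-order denominator term is 11s^2, so the open loop has 2 poles at the origin → type 2 system.
K_a = lim_{s→0} s^2·G(s) = 48·15·17 / 11 = 12240/11.
r(t) = 8t^2 gives R(s) = 16/s^3.
e_ss = 16/K_a = 16/(12240/11) = 11/765.

11/765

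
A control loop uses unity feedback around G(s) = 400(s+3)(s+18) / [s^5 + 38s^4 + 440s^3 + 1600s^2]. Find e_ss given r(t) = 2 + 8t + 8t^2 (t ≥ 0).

The denominator has no term below 1600s^2 — 2 poles at s=0, type 2. Treating each term separately:
  • 2: tracked with zero error.
  • 8t: tracked with zero error.
  • 8t^2: e_ss = 16/K_a with K_a=13.5 → 32/27.
Total e_ss = 32/27.

32/27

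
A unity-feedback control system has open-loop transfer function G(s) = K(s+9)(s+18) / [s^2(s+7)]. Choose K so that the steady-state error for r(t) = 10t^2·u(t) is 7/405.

G(s) has two factors of s in the denominator, so the system is type 2.
K_a = lim_{s→0} s^2·G(s) = K·9·18 / (7) = (162/7)·K.
e_ss = 20/K_a = 7/405 ⇒ K_a = 8100/7 ⇒ K = (8100/7)/(162/7) = 50.

50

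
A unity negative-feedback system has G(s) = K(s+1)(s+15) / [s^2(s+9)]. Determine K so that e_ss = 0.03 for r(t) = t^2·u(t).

G(s) has two factors of s in the denominator, so the system is type 2.
K_a = lim_{s→0} s^2·G(s) = K·1·15 / (9) = (5/3)·K.
e_ss = 2/K_a = 0.03 ⇒ K_a = 200/3 ⇒ K = (200/3)/(5/3) = 40.

40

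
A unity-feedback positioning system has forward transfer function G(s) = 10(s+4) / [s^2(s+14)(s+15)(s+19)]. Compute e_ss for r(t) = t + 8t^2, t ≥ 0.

Two free integrators in G(s): this is a type 2 system. Treating each term separately:
  • t: tracked with zero error.
  • 8t^2: e_ss = 16/K_a with K_a=4/399 → 1596.
Total e_ss = 1596.

1596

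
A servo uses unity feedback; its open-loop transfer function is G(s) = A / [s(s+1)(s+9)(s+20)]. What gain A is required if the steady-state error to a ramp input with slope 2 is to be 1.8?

The open loop has one pole at the origin → type 1 system.
K_v = lim_{s→0} s·G(s) = A / (1·9·20) = (1/180)·A.
e_ss = 2/K_v = 1.8 ⇒ K_v = 10/9 ⇒ A = (10/9)/(1/180) = 200.

200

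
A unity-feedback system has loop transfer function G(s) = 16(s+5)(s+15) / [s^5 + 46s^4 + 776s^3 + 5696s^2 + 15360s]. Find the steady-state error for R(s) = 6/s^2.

76.8

Factoring s from the denominator leaves a polynomial with constant term 15360, so the system is type 1.
K_v = lim_{s→0} s·G(s) = 16·5·15 / 15360 = 5/64.
e_ss = 6/K_v = 6/(5/64) = 76.8.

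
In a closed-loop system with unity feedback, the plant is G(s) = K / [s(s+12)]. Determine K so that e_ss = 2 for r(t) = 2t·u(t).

The open loop has one pole at the origin → type 1 system.
K_v = lim_{s→0} s·G(s) = K / (12) = (1/12)·K.
e_ss = 2/K_v = 2 ⇒ K_v = 1 ⇒ K = 1/(1/12) = 12.

12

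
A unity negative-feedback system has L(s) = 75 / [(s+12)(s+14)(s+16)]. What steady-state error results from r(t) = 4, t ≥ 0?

System type = 0 (no poles at s=0).
K_p = lim_{s→0} L(s) = 75 / (12·14·16) = 25/896.
e_ss = 4/(1 + K_p) = 4/(921/896) = 3584/921.

3584/921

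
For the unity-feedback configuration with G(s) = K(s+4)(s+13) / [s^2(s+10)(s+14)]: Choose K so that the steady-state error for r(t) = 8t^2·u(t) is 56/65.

G(s) has two factors of s in the denominator, so the system is type 2.
K_a = lim_{s→0} s^2·G(s) = K·4·13 / (10·14) = (13/35)·K.
e_ss = 16/K_a = 56/65 ⇒ K_a = 130/7 ⇒ K = (130/7)/(13/35) = 50.

50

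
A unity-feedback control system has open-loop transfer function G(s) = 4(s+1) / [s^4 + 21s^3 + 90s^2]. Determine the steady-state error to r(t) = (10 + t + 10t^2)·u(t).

Factoring s^2 from the denominator leaves a polynomial with constant term 90, so the system is type 2. Treating each term separately:
  • 10: tracked with zero error.
  • t: tracked with zero error.
  • 10t^2: e_ss = 20/K_a with K_a=2/45 → 450.
Total e_ss = 450.

450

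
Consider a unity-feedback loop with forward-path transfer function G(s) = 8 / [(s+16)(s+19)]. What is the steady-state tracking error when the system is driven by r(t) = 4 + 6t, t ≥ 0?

System type = 0 (no poles at s=0). By superposition:
  • 4: e_ss = 4/(1+K_p) with K_p=1/38 → 152/39.
  • 6t: a type-0 system cannot track it, e_ss → ∞.
The unbounded component dominates.

infinity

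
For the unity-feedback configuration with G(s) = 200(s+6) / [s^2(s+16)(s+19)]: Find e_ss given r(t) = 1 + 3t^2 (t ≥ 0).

1.52

The open loop has two poles at the origin → type 2 system. By superposition:
  • 1: tracked with zero error.
  • 3t^2: e_ss = 6/K_a with K_a=75/19 → 1.52.
Total e_ss = 1.52.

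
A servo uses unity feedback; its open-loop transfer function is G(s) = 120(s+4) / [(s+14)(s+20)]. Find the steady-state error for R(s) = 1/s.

No free integrators in G(s): this is a type 0 system.
K_p = lim_{s→0} G(s) = 120·4 / (14·20) = 12/7.
e_ss = 1/(1 + K_p) = 1/(19/7) = 7/19.

7/19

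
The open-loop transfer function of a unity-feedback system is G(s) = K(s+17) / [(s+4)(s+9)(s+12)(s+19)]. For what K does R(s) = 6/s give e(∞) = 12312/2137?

20

No free integrators in G(s): this is a type 0 system.
K_p = lim_{s→0} G(s) = K·17 / (4·9·12·19) = (17/8208)·K.
e_ss = 6/(1 + K_p) = 12312/2137 ⇒ 1 + (17/8208)·K = 2137/2052 ⇒ K = 20.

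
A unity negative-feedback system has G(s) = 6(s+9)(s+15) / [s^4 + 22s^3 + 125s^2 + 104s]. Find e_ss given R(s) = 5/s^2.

The denominator has no term below 104s — 1 pole at s=0, type 1.
K_v = lim_{s→0} s·G(s) = 6·9·15 / 104 = 405/52.
e_ss = 5/K_v = 5/(405/52) = 52/81.

52/81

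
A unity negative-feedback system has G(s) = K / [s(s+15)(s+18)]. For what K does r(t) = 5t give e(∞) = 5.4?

The open loop has one pole at the origin → type 1 system.
K_v = lim_{s→0} s·G(s) = K / (15·18) = (1/270)·K.
e_ss = 5/K_v = 5.4 ⇒ K_v = 25/27 ⇒ K = (25/27)/(1/270) = 250.

250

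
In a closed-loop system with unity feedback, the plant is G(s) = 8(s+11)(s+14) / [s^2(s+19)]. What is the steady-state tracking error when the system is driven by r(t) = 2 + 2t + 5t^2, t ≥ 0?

System type = 2 (two poles at s=0). Taking each input component in turn:
  • 2: tracked with zero error.
  • 2t: tracked with zero error.
  • 5t^2: e_ss = 10/K_a with K_a=1232/19 → 95/616.
Total e_ss = 95/616.

95/616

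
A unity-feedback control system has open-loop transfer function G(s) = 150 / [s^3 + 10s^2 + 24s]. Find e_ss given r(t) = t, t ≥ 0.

Lowest-order denominator term is 24s, so the open loop has 1 pole at the origin → type 1 system.
K_v = lim_{s→0} s·G(s) = 150 / 24 = 6.25.
e_ss = 1/K_v = 1/6.25 = 0.16.

0.16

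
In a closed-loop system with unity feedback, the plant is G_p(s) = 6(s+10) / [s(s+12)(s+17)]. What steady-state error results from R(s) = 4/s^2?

One free integrator in G_p(s): this is a type 1 system.
K_v = lim_{s→0} s·G_p(s) = 6·10 / (12·17) = 5/17.
e_ss = 4/K_v = 4/(5/17) = 13.6.

13.6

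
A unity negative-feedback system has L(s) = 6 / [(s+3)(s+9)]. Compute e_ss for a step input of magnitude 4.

36/11

L(s) has no factors of s in the denominator, so the system is type 0.
K_p = lim_{s→0} L(s) = 6 / (3·9) = 2/9.
e_ss = 4/(1 + K_p) = 4/(11/9) = 36/11.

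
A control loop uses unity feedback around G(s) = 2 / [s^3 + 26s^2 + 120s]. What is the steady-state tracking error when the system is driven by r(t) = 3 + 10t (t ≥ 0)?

Factoring s from the denominator leaves a polynomial with constant term 120, so the system is type 1. Treating each term separately:
  • 3: tracked with zero error.
  • 10t: e_ss = 10/K_v with K_v=1/60 → 600.
Total e_ss = 600.

600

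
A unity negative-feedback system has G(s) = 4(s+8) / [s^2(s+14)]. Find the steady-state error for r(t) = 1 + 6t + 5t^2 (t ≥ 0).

4.375

System type = 2 (two poles at s=0). Treating each term separately:
  • 1: tracked with zero error.
  • 6t: tracked with zero error.
  • 5t^2: e_ss = 10/K_a with K_a=16/7 → 4.375.
Total e_ss = 4.375.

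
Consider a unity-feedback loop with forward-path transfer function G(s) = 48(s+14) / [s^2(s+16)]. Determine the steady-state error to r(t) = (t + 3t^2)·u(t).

1/7

Two free integrators in G(s): this is a type 2 system. Treating each term separately:
  • t: tracked with zero error.
  • 3t^2: e_ss = 6/K_a with K_a=42 → 1/7.
Total e_ss = 1/7.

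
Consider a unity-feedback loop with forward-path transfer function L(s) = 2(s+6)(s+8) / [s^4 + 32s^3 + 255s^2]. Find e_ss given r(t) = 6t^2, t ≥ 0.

31.875

Factoring s^2 from the denominator leaves a polynomial with constant term 255, so the system is type 2.
K_a = lim_{s→0} s^2·L(s) = 2·6·8 / 255 = 32/85.
r(t) = 6t^2 gives R(s) = 12/s^3.
e_ss = 12/K_a = 12/(32/85) = 31.875.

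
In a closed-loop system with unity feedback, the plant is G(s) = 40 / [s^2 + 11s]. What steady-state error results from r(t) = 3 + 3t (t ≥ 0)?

Factoring s from the denominator leaves a polynomial with constant term 11, so the system is type 1. Treating each term separately:
  • 3: tracked with zero error.
  • 3t: e_ss = 3/K_v with K_v=40/11 → 0.825.
Total e_ss = 0.825.

0.825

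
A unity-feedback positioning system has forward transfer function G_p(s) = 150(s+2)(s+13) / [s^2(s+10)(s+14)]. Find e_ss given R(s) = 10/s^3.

G_p(s) has two factors of s in the denominator, so the system is type 2.
K_a = lim_{s→0} s^2·G_p(s) = 150·2·13 / (10·14) = 195/7.
r(t) = 5t^2 gives R(s) = 10/s^3.
e_ss = 10/K_a = 10/(195/7) = 14/39.

14/39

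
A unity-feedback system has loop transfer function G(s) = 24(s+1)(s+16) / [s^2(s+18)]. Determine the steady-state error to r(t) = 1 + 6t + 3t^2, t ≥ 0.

System type = 2 (two poles at s=0). By superposition:
  • 1: tracked with zero error.
  • 6t: tracked with zero error.
  • 3t^2: e_ss = 6/K_a with K_a=64/3 → 9/32.
Total e_ss = 9/32.

9/32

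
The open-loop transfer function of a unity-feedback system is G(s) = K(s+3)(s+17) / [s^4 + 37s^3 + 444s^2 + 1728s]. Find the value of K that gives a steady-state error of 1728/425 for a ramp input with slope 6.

Lowest-order denominator term is 1728s, so the open loop has 1 pole at the origin → type 1 system.
K_v = lim_{s→0} s·G(s) = K·3·17 / 1728 = (17/576)·K.
e_ss = 6/K_v = 1728/425 ⇒ K_v = 425/288 ⇒ K = (425/288)/(17/576) = 50.

50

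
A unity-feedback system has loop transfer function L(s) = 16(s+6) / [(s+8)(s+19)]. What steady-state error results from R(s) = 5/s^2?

infinity

The open loop has no poles at the origin → type 0 system.
For a type-0 system K_v = 0, so e_ss to a ramp input is unbounded.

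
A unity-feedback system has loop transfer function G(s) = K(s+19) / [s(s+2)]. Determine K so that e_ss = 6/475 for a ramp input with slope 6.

System type = 1 (one pole at s=0).
K_v = lim_{s→0} s·G(s) = K·19 / (2) = 9.5·K.
e_ss = 6/K_v = 6/475 ⇒ K_v = 475 ⇒ K = 475/9.5 = 50.

50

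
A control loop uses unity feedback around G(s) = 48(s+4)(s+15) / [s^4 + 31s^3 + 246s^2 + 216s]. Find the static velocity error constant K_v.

40/3

Lowest-order denominator term is 216s, so the open loop has 1 pole at the origin → type 1 system.
K_v = lim_{s→0} s·G(s) = 48·4·15 / 216 = 40/3.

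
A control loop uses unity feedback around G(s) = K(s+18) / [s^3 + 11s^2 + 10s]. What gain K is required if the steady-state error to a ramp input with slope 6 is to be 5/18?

Lowest-order denominator term is 10s, so the open loop has 1 pole at the origin → type 1 system.
K_v = lim_{s→0} s·G(s) = K·18 / 10 = 1.8·K.
e_ss = 6/K_v = 5/18 ⇒ K_v = 21.6 ⇒ K = 21.6/1.8 = 12.

12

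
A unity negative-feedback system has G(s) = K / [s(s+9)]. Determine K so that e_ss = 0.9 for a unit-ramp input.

10

One free integrator in G(s): this is a type 1 system.
K_v = lim_{s→0} s·G(s) = K / (9) = (1/9)·K.
e_ss = 1/K_v = 0.9 ⇒ K_v = 10/9 ⇒ K = (10/9)/(1/9) = 10.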